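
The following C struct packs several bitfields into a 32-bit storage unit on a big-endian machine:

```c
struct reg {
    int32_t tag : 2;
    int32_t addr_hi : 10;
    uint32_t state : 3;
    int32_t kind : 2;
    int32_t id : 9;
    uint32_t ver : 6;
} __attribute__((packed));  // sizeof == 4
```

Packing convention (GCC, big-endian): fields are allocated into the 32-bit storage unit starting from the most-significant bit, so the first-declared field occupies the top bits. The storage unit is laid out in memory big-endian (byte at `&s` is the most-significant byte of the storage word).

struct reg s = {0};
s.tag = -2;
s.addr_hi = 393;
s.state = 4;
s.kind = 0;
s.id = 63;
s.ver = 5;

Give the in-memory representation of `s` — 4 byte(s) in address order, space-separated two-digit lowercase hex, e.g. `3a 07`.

tag (2b) val=-2 bits=0x2 at bit 30: 0x80000000
addr_hi (10b) val=393 bits=0x189 at bit 20: 0x98900000
state (3b) val=4 bits=0x4 at bit 17: 0x98980000
kind (2b) val=0 bits=0x0 at bit 15: 0x98980000
id (9b) val=63 bits=0x3f at bit 6: 0x98980fc0
ver (6b) val=5 bits=0x5 at bit 0: 0x98980fc5
word = 0x98980fc5 → big-endian bytes:
  [0]=0x98  [1]=0x98  [2]=0x0f  [3]=0xc5

98 98 0f c5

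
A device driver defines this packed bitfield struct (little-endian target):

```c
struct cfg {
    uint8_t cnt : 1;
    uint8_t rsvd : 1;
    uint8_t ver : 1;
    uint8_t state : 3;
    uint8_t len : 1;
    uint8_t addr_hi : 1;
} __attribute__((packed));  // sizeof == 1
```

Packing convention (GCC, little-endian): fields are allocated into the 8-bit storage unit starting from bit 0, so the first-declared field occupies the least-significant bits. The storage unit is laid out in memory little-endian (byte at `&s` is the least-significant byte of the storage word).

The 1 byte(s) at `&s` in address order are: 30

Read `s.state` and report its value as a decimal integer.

[0]=0x30 (little-endian) → word 0x30
cnt:1 @ bit 0 → (0x30>>0)&0x1 = 0x0
rsvd:1 @ bit 1 → (0x30>>1)&0x1 = 0x0
ver:1 @ bit 2 → (0x30>>2)&0x1 = 0x0
state:3 @ bit 3 → (0x30>>3)&0x7 = 0x6  ←
len:1 @ bit 6 → (0x30>>6)&0x1 = 0x0
addr_hi:1 @ bit 7 → (0x30>>7)&0x1 = 0x0

6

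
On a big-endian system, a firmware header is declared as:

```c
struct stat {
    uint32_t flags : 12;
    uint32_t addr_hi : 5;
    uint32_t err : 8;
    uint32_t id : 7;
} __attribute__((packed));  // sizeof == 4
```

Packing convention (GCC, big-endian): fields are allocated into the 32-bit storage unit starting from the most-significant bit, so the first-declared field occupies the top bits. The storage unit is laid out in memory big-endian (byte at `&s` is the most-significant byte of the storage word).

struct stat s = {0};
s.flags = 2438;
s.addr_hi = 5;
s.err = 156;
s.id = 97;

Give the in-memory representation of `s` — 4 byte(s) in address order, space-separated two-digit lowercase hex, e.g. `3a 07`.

98 62 ce 61

[20+:12] flags=2438 & 0xfff = 0x986; word=0x98600000
[15+:5] addr_hi=5 & 0x1f = 0x5; word=0x98628000
[7+:8] err=156 & 0xff = 0x9c; word=0x9862ce00
[0+:7] id=97 & 0x7f = 0x61; word=0x9862ce61
word = 0x9862ce61 → big-endian bytes:
  [0]=0x98  [1]=0x62  [2]=0xce  [3]=0x61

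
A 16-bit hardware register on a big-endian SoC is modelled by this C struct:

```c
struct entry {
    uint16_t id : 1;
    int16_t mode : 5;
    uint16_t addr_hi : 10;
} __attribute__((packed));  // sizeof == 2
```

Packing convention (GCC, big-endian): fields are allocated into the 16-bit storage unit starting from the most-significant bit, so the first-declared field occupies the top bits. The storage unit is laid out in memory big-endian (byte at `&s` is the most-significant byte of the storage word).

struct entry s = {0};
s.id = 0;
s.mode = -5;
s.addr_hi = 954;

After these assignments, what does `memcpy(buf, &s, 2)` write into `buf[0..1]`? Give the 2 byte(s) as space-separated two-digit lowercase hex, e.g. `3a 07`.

6f ba

id:1 = 0 → 0x0 << 15 → word 0x0000
mode:5 = -5 → 0x1b << 10 → word 0x6c00
addr_hi:10 = 954 → 0x3ba << 0 → word 0x6fba
word = 0x6fba → big-endian bytes:
  [0]=0x6f  [1]=0xba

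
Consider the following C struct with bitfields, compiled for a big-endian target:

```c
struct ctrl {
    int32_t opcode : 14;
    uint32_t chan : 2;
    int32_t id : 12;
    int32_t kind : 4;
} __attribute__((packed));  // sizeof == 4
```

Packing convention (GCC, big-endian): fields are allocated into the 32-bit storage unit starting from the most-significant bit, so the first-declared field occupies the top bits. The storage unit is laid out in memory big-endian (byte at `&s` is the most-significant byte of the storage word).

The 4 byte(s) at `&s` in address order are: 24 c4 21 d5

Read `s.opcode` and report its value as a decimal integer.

2353

[0]=0x24 [1]=0xc4 [2]=0x21 [3]=0xd5 (big-endian) → word 0x24c421d5
opcode [18+:14] = (word>>18) & 0x3fff = 2353  ←
chan [16+:2] = (word>>16) & 0x3 = 0
id [4+:12] = (word>>4) & 0xfff = 541
kind [0+:4] = (word>>0) & 0xf = 5
opcode signed 14b, MSB=0: value = 2353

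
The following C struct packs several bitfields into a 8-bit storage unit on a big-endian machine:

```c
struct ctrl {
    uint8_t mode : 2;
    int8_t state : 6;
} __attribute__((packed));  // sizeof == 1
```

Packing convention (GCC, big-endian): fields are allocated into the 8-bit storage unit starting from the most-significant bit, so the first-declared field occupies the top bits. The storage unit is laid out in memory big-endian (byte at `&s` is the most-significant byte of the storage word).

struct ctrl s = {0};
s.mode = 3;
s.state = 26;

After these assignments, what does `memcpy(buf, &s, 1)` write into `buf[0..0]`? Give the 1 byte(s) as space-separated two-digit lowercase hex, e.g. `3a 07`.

da

mode (2b) val=3 bits=0x3 at bit 6: 0xc0
state (6b) val=26 bits=0x1a at bit 0: 0xda
word = 0xda → big-endian bytes:
  [0]=0xda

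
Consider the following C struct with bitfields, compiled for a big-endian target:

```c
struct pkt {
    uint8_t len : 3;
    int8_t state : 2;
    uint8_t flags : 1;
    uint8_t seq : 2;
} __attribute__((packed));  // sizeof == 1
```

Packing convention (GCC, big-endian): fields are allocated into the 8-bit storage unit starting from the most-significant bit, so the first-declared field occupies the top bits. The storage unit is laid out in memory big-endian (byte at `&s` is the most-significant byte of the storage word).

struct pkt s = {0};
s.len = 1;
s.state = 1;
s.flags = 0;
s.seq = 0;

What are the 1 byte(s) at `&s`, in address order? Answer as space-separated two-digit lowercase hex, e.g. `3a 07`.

28

len (3b) val=1 bits=0x1 at bit 5: 0x20
state (2b) val=1 bits=0x1 at bit 3: 0x28
flags (1b) val=0 bits=0x0 at bit 2: 0x28
seq (2b) val=0 bits=0x0 at bit 0: 0x28
word = 0x28 → big-endian bytes:
  [0]=0x28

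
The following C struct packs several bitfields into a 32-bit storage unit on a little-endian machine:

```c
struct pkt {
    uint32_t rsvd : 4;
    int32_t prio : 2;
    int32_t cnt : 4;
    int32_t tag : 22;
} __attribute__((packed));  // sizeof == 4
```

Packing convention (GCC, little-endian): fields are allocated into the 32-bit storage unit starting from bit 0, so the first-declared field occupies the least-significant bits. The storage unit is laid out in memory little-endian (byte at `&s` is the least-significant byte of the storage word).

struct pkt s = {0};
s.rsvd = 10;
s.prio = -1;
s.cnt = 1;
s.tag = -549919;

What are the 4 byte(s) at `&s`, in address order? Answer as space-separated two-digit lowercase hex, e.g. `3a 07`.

7a 84 6f de

rsvd:4 = 10 → 0xa << 0 → word 0x0000000a
prio:2 = -1 → 0x3 << 4 → word 0x0000003a
cnt:4 = 1 → 0x1 << 6 → word 0x0000007a
tag:22 = -549919 → 0x379be1 << 10 → word 0xde6f847a
word = 0xde6f847a → little-endian bytes:
  [0]=0x7a  [1]=0x84  [2]=0x6f  [3]=0xde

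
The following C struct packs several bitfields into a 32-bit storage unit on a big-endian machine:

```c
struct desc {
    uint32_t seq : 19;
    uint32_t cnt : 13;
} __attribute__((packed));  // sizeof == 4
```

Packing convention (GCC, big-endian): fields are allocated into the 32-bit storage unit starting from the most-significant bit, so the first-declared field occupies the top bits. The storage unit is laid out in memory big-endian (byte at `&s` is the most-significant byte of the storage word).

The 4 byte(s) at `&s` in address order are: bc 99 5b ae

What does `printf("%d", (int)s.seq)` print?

[0]=0xbc [1]=0x99 [2]=0x5b [3]=0xae (big-endian) → word 0xbc995bae
seq:19 @ bit 13 → (0xbc995bae>>13)&0x7ffff = 0x5e4ca  ←
cnt:13 @ bit 0 → (0xbc995bae>>0)&0x1fff = 0x1bae

386250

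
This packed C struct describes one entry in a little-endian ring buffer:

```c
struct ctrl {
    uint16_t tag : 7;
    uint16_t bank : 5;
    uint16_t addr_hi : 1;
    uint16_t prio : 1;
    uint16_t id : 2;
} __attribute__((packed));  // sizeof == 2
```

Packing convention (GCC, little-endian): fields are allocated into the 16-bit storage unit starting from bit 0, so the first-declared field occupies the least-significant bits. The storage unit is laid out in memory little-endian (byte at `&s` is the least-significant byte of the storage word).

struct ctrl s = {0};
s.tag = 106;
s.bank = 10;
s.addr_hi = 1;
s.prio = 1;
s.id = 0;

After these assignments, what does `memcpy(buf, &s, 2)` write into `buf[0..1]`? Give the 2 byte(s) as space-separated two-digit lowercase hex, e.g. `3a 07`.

6a 35

[0+:7] tag=106 & 0x7f = 0x6a; word=0x006a
[7+:5] bank=10 & 0x1f = 0xa; word=0x056a
[12+:1] addr_hi=1 & 0x1 = 0x1; word=0x156a
[13+:1] prio=1 & 0x1 = 0x1; word=0x356a
[14+:2] id=0 & 0x3 = 0x0; word=0x356a
word = 0x356a → little-endian bytes:
  [0]=0x6a  [1]=0x35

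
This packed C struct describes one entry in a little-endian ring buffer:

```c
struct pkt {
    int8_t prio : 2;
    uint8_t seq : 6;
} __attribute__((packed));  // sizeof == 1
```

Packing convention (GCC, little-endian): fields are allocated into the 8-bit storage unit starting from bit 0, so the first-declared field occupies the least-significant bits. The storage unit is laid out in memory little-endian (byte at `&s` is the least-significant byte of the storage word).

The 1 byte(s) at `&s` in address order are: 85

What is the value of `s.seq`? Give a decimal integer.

33

[0]=0x85 (little-endian) → word 0x85
prio [0+:2] = (word>>0) & 0x3 = 1
seq [2+:6] = (word>>2) & 0x3f = 33  ←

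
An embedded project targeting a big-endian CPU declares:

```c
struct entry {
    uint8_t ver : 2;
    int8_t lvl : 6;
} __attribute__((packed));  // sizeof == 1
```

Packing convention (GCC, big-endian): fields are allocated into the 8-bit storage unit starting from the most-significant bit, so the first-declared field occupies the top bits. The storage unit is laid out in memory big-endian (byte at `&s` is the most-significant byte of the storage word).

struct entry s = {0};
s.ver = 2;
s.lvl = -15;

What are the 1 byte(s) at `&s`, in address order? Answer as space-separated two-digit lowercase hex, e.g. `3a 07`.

[6+:2] ver=2 & 0x3 = 0x2; word=0x80
[0+:6] lvl=-15 & 0x3f = 0x31; word=0xb1
word = 0xb1 → big-endian bytes:
  [0]=0xb1

b1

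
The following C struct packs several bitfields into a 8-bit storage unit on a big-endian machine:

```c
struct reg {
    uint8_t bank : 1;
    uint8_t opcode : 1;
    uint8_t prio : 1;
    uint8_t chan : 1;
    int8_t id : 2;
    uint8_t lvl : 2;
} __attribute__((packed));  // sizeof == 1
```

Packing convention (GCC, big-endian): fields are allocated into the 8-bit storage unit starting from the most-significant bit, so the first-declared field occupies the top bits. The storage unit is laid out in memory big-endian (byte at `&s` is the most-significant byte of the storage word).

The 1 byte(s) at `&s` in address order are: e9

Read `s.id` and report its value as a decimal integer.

[0]=0xe9 (big-endian) → word 0xe9
bank:1 @ bit 7 → (0xe9>>7)&0x1 = 0x1
opcode:1 @ bit 6 → (0xe9>>6)&0x1 = 0x1
prio:1 @ bit 5 → (0xe9>>5)&0x1 = 0x1
chan:1 @ bit 4 → (0xe9>>4)&0x1 = 0x0
id:2 @ bit 2 → (0xe9>>2)&0x3 = 0x2  ←
lvl:2 @ bit 0 → (0xe9>>0)&0x3 = 0x1
id signed 2b, MSB=1: 2 - 4 = -2

-2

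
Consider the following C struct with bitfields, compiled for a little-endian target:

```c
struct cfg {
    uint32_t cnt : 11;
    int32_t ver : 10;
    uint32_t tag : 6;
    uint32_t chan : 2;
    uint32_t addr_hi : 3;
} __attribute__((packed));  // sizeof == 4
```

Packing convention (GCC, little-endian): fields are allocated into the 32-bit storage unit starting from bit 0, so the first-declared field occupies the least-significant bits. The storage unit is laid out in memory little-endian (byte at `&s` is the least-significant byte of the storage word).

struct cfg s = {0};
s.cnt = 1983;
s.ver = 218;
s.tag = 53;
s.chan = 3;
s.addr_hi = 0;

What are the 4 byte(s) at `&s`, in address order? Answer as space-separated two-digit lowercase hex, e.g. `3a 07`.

cnt:11 = 1983 → 0x7bf << 0 → word 0x000007bf
ver:10 = 218 → 0xda << 11 → word 0x0006d7bf
tag:6 = 53 → 0x35 << 21 → word 0x06a6d7bf
chan:2 = 3 → 0x3 << 27 → word 0x1ea6d7bf
addr_hi:3 = 0 → 0x0 << 29 → word 0x1ea6d7bf
word = 0x1ea6d7bf → little-endian bytes:
  [0]=0xbf  [1]=0xd7  [2]=0xa6  [3]=0x1e

bf d7 a6 1e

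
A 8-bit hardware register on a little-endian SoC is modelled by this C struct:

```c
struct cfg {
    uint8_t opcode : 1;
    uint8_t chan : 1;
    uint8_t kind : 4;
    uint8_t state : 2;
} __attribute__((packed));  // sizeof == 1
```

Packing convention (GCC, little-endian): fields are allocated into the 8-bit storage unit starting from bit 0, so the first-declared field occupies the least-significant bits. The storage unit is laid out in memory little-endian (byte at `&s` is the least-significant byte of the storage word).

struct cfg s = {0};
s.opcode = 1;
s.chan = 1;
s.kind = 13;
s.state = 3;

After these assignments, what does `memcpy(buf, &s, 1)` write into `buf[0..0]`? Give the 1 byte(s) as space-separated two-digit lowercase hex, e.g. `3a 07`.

[0+:1] opcode=1 & 0x1 = 0x1; word=0x01
[1+:1] chan=1 & 0x1 = 0x1; word=0x03
[2+:4] kind=13 & 0xf = 0xd; word=0x37
[6+:2] state=3 & 0x3 = 0x3; word=0xf7
word = 0xf7 → little-endian bytes:
  [0]=0xf7

f7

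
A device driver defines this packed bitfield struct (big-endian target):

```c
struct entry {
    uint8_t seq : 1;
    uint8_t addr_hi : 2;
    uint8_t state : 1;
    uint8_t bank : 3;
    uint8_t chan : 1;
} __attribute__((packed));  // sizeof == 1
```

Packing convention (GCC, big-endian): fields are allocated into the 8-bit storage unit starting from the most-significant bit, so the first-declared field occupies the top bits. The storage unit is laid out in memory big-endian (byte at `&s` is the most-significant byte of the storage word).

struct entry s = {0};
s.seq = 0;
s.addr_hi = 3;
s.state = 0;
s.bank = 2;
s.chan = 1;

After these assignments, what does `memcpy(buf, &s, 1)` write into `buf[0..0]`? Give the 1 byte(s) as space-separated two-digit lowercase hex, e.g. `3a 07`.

65

[7+:1] seq=0 & 0x1 = 0x0; word=0x00
[5+:2] addr_hi=3 & 0x3 = 0x3; word=0x60
[4+:1] state=0 & 0x1 = 0x0; word=0x60
[1+:3] bank=2 & 0x7 = 0x2; word=0x64
[0+:1] chan=1 & 0x1 = 0x1; word=0x65
word = 0x65 → big-endian bytes:
  [0]=0x65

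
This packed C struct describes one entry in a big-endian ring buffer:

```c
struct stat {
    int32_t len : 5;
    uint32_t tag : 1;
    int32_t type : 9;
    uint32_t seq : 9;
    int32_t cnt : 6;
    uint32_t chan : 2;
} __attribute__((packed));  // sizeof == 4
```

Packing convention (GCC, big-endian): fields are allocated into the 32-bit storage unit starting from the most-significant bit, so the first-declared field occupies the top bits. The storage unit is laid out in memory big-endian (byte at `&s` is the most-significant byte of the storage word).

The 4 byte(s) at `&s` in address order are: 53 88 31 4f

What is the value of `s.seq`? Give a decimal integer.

49

[0]=0x53 [1]=0x88 [2]=0x31 [3]=0x4f (big-endian) → word 0x5388314f
len [27+:5] = (word>>27) & 0x1f = 10
tag [26+:1] = (word>>26) & 0x1 = 0
type [17+:9] = (word>>17) & 0x1ff = 452
seq [8+:9] = (word>>8) & 0x1ff = 49  ←
cnt [2+:6] = (word>>2) & 0x3f = 19
chan [0+:2] = (word>>0) & 0x3 = 3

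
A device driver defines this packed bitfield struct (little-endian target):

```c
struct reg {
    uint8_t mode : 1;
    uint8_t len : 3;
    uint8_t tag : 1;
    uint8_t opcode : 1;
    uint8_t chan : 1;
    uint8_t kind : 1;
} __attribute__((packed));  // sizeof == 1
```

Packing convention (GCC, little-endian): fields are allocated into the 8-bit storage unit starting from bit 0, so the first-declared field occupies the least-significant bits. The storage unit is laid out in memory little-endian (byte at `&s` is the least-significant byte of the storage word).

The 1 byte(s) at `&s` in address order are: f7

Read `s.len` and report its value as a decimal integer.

[0]=0xf7 (little-endian) → word 0xf7
mode [0+:1] = (word>>0) & 0x1 = 1
len [1+:3] = (word>>1) & 0x7 = 3  ←
tag [4+:1] = (word>>4) & 0x1 = 1
opcode [5+:1] = (word>>5) & 0x1 = 1
chan [6+:1] = (word>>6) & 0x1 = 1
kind [7+:1] = (word>>7) & 0x1 = 1

3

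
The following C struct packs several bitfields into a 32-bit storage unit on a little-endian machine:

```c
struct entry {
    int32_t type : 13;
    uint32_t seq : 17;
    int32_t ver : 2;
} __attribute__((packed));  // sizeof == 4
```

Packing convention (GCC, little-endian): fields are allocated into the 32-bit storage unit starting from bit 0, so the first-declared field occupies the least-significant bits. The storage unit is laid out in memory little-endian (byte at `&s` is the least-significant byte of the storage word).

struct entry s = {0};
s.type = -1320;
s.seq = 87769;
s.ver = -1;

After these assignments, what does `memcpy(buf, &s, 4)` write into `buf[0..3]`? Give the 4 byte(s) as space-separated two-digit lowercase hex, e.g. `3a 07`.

type (13b) val=-1320 bits=0x1ad8 at bit 0: 0x00001ad8
seq (17b) val=87769 bits=0x156d9 at bit 13: 0x2adb3ad8
ver (2b) val=-1 bits=0x3 at bit 30: 0xeadb3ad8
word = 0xeadb3ad8 → little-endian bytes:
  [0]=0xd8  [1]=0x3a  [2]=0xdb  [3]=0xea

d8 3a db ea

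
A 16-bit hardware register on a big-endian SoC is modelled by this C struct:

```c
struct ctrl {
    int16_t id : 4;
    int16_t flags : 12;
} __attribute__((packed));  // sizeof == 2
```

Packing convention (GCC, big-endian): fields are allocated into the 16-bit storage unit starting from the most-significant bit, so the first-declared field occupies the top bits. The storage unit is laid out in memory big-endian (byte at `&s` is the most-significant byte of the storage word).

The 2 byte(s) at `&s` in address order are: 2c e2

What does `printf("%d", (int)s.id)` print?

[0]=0x2c [1]=0xe2 (big-endian) → word 0x2ce2
id:4 @ bit 12 → (0x2ce2>>12)&0xf = 0x2  ←
flags:12 @ bit 0 → (0x2ce2>>0)&0xfff = 0xce2
id signed 4b, MSB=0: value = 2

2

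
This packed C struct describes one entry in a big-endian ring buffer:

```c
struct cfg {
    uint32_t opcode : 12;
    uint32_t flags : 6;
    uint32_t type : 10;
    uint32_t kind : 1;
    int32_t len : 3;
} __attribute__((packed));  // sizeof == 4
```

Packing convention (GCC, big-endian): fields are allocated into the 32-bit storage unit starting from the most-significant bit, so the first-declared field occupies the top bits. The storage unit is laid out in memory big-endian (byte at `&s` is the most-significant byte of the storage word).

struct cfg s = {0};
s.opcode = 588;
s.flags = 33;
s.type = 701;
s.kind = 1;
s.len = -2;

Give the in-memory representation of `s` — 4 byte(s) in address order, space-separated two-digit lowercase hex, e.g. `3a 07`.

opcode (12b) val=588 bits=0x24c at bit 20: 0x24c00000
flags (6b) val=33 bits=0x21 at bit 14: 0x24c84000
type (10b) val=701 bits=0x2bd at bit 4: 0x24c86bd0
kind (1b) val=1 bits=0x1 at bit 3: 0x24c86bd8
len (3b) val=-2 bits=0x6 at bit 0: 0x24c86bde
word = 0x24c86bde → big-endian bytes:
  [0]=0x24  [1]=0xc8  [2]=0x6b  [3]=0xde

24 c8 6b de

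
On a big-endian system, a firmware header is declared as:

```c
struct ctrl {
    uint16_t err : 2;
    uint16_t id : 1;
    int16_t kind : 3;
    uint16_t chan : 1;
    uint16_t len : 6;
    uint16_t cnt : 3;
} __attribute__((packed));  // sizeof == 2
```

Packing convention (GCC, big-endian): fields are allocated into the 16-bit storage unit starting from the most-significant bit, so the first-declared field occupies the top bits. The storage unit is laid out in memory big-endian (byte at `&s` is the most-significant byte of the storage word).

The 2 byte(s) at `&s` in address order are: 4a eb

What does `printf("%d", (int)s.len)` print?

29

[0]=0x4a [1]=0xeb (big-endian) → word 0x4aeb
err [14+:2] = (word>>14) & 0x3 = 1
id [13+:1] = (word>>13) & 0x1 = 0
kind [10+:3] = (word>>10) & 0x7 = 2
chan [9+:1] = (word>>9) & 0x1 = 1
len [3+:6] = (word>>3) & 0x3f = 29  ←
cnt [0+:3] = (word>>0) & 0x7 = 3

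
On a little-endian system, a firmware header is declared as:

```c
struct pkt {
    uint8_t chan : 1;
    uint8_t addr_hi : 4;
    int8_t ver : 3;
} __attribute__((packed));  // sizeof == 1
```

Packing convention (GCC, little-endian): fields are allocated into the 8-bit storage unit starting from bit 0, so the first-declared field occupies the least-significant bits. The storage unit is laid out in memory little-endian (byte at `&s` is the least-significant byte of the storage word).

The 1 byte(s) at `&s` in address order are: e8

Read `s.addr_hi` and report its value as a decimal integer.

[0]=0xe8 (little-endian) → word 0xe8
chan:1 @ bit 0 → (0xe8>>0)&0x1 = 0x0
addr_hi:4 @ bit 1 → (0xe8>>1)&0xf = 0x4  ←
ver:3 @ bit 5 → (0xe8>>5)&0x7 = 0x7

4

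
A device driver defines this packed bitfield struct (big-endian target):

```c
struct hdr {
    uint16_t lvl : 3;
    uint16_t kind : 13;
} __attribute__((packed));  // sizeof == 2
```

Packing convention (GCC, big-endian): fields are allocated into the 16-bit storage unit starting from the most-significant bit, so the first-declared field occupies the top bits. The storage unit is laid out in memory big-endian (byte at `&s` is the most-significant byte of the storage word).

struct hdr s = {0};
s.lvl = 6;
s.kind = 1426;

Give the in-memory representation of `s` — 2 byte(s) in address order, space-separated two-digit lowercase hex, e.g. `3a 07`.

lvl (3b) val=6 bits=0x6 at bit 13: 0xc000
kind (13b) val=1426 bits=0x592 at bit 0: 0xc592
word = 0xc592 → big-endian bytes:
  [0]=0xc5  [1]=0x92

c5 92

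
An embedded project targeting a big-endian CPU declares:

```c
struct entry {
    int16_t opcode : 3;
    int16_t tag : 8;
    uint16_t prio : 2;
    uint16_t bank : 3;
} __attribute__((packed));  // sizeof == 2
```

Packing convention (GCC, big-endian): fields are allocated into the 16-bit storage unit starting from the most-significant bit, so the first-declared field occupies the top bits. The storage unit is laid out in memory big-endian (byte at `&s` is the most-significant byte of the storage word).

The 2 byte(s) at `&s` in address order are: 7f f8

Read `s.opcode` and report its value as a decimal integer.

3

[0]=0x7f [1]=0xf8 (big-endian) → word 0x7ff8
opcode:3 @ bit 13 → (0x7ff8>>13)&0x7 = 0x3  ←
tag:8 @ bit 5 → (0x7ff8>>5)&0xff = 0xff
prio:2 @ bit 3 → (0x7ff8>>3)&0x3 = 0x3
bank:3 @ bit 0 → (0x7ff8>>0)&0x7 = 0x0
opcode signed 3b, MSB=0: value = 3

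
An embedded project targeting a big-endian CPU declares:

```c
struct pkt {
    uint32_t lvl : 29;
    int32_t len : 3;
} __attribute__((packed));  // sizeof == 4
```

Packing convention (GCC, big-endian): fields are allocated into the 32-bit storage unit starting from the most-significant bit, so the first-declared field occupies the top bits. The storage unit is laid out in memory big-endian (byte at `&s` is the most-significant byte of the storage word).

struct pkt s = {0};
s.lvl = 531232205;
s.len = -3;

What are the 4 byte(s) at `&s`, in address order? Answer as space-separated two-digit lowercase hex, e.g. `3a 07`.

fd 4f ae 6d

[3+:29] lvl=531232205 & 0x1fffffff = 0x1fa9f5cd; word=0xfd4fae68
[0+:3] len=-3 & 0x7 = 0x5; word=0xfd4fae6d
word = 0xfd4fae6d → big-endian bytes:
  [0]=0xfd  [1]=0x4f  [2]=0xae  [3]=0x6d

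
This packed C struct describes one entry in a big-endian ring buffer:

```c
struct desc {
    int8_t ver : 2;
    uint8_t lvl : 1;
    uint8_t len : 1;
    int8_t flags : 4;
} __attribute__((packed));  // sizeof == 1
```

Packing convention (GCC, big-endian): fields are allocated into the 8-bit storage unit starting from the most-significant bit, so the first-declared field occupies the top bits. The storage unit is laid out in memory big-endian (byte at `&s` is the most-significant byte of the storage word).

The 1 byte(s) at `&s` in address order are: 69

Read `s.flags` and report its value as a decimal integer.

-7

[0]=0x69 (big-endian) → word 0x69
ver [6+:2] = (word>>6) & 0x3 = 1
lvl [5+:1] = (word>>5) & 0x1 = 1
len [4+:1] = (word>>4) & 0x1 = 0
flags [0+:4] = (word>>0) & 0xf = 9  ←
flags signed 4b, MSB=1: 9 - 16 = -7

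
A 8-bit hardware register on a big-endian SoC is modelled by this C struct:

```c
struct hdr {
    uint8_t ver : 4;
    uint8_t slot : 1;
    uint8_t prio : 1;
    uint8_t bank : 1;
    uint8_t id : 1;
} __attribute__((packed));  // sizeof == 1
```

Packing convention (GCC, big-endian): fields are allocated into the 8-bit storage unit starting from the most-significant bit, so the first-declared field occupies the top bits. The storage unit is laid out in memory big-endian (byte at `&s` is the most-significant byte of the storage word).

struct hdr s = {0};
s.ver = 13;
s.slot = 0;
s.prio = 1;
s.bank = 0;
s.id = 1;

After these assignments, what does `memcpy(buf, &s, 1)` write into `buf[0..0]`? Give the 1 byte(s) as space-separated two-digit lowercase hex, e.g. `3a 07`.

[4+:4] ver=13 & 0xf = 0xd; word=0xd0
[3+:1] slot=0 & 0x1 = 0x0; word=0xd0
[2+:1] prio=1 & 0x1 = 0x1; word=0xd4
[1+:1] bank=0 & 0x1 = 0x0; word=0xd4
[0+:1] id=1 & 0x1 = 0x1; word=0xd5
word = 0xd5 → big-endian bytes:
  [0]=0xd5

d5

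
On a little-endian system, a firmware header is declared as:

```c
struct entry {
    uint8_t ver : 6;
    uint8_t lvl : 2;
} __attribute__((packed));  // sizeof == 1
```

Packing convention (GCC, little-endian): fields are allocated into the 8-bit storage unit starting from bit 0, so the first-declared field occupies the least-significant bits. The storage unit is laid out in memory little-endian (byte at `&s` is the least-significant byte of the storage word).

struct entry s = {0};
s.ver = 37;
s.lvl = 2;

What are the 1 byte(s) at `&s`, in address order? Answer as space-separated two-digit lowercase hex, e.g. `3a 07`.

a5

[0+:6] ver=37 & 0x3f = 0x25; word=0x25
[6+:2] lvl=2 & 0x3 = 0x2; word=0xa5
word = 0xa5 → little-endian bytes:
  [0]=0xa5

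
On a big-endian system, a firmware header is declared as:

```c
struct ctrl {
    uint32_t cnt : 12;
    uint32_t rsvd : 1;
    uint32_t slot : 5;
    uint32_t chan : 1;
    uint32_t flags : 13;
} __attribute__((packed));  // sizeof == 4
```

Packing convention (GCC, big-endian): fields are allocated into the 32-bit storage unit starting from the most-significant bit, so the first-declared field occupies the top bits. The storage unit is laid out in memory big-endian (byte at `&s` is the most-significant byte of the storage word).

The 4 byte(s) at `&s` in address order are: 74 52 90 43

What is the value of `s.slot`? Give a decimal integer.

10

[0]=0x74 [1]=0x52 [2]=0x90 [3]=0x43 (big-endian) → word 0x74529043
cnt [20+:12] = (word>>20) & 0xfff = 1861
rsvd [19+:1] = (word>>19) & 0x1 = 0
slot [14+:5] = (word>>14) & 0x1f = 10  ←
chan [13+:1] = (word>>13) & 0x1 = 0
flags [0+:13] = (word>>0) & 0x1fff = 4163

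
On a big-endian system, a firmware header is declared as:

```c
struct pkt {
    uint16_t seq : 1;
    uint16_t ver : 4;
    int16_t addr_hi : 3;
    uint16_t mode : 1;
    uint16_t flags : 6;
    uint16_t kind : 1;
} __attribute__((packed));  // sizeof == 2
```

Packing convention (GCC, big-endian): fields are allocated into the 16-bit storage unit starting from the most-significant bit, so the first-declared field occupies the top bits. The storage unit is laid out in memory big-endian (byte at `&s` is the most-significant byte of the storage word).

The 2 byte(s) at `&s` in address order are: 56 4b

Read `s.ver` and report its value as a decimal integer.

[0]=0x56 [1]=0x4b (big-endian) → word 0x564b
seq [15+:1] = (word>>15) & 0x1 = 0
ver [11+:4] = (word>>11) & 0xf = 10  ←
addr_hi [8+:3] = (word>>8) & 0x7 = 6
mode [7+:1] = (word>>7) & 0x1 = 0
flags [1+:6] = (word>>1) & 0x3f = 37
kind [0+:1] = (word>>0) & 0x1 = 1

10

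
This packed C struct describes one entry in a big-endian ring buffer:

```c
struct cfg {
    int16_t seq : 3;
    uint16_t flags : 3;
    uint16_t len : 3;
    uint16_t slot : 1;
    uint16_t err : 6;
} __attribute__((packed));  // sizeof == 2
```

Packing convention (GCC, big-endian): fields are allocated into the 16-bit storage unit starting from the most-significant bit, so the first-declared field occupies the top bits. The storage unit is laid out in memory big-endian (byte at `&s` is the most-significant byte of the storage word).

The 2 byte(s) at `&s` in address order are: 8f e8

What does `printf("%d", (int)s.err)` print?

40

[0]=0x8f [1]=0xe8 (big-endian) → word 0x8fe8
seq [13+:3] = (word>>13) & 0x7 = 4
flags [10+:3] = (word>>10) & 0x7 = 3
len [7+:3] = (word>>7) & 0x7 = 7
slot [6+:1] = (word>>6) & 0x1 = 1
err [0+:6] = (word>>0) & 0x3f = 40  ←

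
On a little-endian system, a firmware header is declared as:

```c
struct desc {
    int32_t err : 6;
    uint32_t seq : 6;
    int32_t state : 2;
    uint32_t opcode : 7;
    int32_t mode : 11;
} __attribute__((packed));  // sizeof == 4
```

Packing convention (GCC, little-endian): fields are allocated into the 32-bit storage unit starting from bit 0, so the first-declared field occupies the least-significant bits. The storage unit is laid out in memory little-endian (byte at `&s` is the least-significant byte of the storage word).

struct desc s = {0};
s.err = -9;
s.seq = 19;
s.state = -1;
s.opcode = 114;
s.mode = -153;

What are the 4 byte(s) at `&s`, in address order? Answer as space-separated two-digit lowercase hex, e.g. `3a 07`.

err:6 = -9 → 0x37 << 0 → word 0x00000037
seq:6 = 19 → 0x13 << 6 → word 0x000004f7
state:2 = -1 → 0x3 << 12 → word 0x000034f7
opcode:7 = 114 → 0x72 << 14 → word 0x001cb4f7
mode:11 = -153 → 0x767 << 21 → word 0xecfcb4f7
word = 0xecfcb4f7 → little-endian bytes:
  [0]=0xf7  [1]=0xb4  [2]=0xfc  [3]=0xec

f7 b4 fc ec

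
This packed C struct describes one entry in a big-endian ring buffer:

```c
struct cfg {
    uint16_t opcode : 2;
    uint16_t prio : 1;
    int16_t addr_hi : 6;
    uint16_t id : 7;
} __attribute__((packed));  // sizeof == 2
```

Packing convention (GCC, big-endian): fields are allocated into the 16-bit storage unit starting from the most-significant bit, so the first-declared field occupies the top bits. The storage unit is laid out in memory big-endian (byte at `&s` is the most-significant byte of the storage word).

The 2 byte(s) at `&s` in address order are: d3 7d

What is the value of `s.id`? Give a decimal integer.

[0]=0xd3 [1]=0x7d (big-endian) → word 0xd37d
opcode [14+:2] = (word>>14) & 0x3 = 3
prio [13+:1] = (word>>13) & 0x1 = 0
addr_hi [7+:6] = (word>>7) & 0x3f = 38
id [0+:7] = (word>>0) & 0x7f = 125  ←

125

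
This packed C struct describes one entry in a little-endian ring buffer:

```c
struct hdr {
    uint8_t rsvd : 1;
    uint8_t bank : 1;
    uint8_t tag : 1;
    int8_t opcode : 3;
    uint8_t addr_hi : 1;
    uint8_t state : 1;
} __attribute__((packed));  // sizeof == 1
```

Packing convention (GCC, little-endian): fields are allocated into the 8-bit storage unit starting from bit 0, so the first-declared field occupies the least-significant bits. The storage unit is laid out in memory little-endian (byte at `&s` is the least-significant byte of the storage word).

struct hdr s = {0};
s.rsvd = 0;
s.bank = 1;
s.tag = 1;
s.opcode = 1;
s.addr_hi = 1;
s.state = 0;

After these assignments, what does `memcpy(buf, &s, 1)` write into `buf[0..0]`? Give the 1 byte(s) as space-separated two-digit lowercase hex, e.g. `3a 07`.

4e

rsvd (1b) val=0 bits=0x0 at bit 0: 0x00
bank (1b) val=1 bits=0x1 at bit 1: 0x02
tag (1b) val=1 bits=0x1 at bit 2: 0x06
opcode (3b) val=1 bits=0x1 at bit 3: 0x0e
addr_hi (1b) val=1 bits=0x1 at bit 6: 0x4e
state (1b) val=0 bits=0x0 at bit 7: 0x4e
word = 0x4e → little-endian bytes:
  [0]=0x4e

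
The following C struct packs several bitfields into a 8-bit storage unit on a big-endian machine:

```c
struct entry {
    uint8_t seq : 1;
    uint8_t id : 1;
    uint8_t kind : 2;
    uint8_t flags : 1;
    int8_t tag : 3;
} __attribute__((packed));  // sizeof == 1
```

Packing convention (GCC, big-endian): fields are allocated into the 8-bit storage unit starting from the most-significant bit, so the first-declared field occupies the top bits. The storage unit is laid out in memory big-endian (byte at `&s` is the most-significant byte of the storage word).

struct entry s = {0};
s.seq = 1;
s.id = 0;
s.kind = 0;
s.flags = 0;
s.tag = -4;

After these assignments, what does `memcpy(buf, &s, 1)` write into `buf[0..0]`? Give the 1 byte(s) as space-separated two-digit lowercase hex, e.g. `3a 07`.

84

[7+:1] seq=1 & 0x1 = 0x1; word=0x80
[6+:1] id=0 & 0x1 = 0x0; word=0x80
[4+:2] kind=0 & 0x3 = 0x0; word=0x80
[3+:1] flags=0 & 0x1 = 0x0; word=0x80
[0+:3] tag=-4 & 0x7 = 0x4; word=0x84
word = 0x84 → big-endian bytes:
  [0]=0x84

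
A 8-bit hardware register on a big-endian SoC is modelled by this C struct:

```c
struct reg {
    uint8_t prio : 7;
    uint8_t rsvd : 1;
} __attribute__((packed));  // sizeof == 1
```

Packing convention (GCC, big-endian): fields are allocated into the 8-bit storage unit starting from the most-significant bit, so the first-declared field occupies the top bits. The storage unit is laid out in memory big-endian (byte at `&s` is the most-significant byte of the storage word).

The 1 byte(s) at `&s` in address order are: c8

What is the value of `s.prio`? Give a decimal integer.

100

[0]=0xc8 (big-endian) → word 0xc8
prio [1+:7] = (word>>1) & 0x7f = 100  ←
rsvd [0+:1] = (word>>0) & 0x1 = 0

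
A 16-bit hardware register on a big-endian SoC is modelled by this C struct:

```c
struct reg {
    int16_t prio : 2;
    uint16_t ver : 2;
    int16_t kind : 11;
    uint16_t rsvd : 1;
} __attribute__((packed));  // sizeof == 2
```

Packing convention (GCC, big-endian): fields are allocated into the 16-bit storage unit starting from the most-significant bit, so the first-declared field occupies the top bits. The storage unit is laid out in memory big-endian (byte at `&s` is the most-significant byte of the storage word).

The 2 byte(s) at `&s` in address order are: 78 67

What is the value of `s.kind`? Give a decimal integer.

[0]=0x78 [1]=0x67 (big-endian) → word 0x7867
prio [14+:2] = (word>>14) & 0x3 = 1
ver [12+:2] = (word>>12) & 0x3 = 3
kind [1+:11] = (word>>1) & 0x7ff = 1075  ←
rsvd [0+:1] = (word>>0) & 0x1 = 1
kind signed 11b, MSB=1: 1075 - 2048 = -973

-973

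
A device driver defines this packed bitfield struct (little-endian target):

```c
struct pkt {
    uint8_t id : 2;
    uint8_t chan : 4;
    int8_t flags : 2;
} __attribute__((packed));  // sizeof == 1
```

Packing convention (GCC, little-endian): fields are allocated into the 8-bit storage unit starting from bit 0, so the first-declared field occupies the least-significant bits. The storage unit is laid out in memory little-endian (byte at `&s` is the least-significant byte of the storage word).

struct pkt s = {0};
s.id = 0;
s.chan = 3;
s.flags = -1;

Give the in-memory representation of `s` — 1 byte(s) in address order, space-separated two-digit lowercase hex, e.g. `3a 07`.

cc

id:2 = 0 → 0x0 << 0 → word 0x00
chan:4 = 3 → 0x3 << 2 → word 0x0c
flags:2 = -1 → 0x3 << 6 → word 0xcc
word = 0xcc → little-endian bytes:
  [0]=0xcc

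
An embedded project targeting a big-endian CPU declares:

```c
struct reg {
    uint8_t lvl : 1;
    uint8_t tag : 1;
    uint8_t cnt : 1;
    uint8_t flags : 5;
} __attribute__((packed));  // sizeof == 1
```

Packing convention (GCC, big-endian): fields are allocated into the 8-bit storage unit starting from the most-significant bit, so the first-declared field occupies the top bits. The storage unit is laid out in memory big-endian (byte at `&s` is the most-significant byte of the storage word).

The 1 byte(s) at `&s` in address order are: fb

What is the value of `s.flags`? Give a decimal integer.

27

[0]=0xfb (big-endian) → word 0xfb
lvl:1 @ bit 7 → (0xfb>>7)&0x1 = 0x1
tag:1 @ bit 6 → (0xfb>>6)&0x1 = 0x1
cnt:1 @ bit 5 → (0xfb>>5)&0x1 = 0x1
flags:5 @ bit 0 → (0xfb>>0)&0x1f = 0x1b  ←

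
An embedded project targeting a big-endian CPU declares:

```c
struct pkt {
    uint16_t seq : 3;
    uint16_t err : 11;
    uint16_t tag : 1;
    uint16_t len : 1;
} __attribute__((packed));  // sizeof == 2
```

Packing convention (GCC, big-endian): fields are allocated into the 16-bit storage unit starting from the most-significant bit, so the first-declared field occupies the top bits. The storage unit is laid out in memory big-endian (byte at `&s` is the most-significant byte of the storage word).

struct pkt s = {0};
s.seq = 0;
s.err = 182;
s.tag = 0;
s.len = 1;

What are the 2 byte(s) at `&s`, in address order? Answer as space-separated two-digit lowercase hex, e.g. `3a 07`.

02 d9

seq:3 = 0 → 0x0 << 13 → word 0x0000
err:11 = 182 → 0xb6 << 2 → word 0x02d8
tag:1 = 0 → 0x0 << 1 → word 0x02d8
len:1 = 1 → 0x1 << 0 → word 0x02d9
word = 0x02d9 → big-endian bytes:
  [0]=0x02  [1]=0xd9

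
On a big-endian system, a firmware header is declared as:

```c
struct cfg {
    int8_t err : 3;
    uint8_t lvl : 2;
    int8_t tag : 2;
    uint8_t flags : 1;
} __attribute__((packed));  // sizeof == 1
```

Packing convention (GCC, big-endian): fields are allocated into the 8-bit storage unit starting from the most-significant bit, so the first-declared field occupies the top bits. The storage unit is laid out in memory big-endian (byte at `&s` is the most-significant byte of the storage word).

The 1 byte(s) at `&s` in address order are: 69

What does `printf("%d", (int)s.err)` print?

3

[0]=0x69 (big-endian) → word 0x69
err [5+:3] = (word>>5) & 0x7 = 3  ←
lvl [3+:2] = (word>>3) & 0x3 = 1
tag [1+:2] = (word>>1) & 0x3 = 0
flags [0+:1] = (word>>0) & 0x1 = 1
err signed 3b, MSB=0: value = 3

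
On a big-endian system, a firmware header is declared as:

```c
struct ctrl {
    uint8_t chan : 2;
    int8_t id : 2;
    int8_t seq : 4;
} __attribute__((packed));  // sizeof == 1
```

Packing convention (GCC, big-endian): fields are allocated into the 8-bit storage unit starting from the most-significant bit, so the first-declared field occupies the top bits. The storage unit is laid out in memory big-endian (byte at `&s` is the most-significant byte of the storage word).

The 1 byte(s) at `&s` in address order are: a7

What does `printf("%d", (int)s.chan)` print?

[0]=0xa7 (big-endian) → word 0xa7
chan:2 @ bit 6 → (0xa7>>6)&0x3 = 0x2  ←
id:2 @ bit 4 → (0xa7>>4)&0x3 = 0x2
seq:4 @ bit 0 → (0xa7>>0)&0xf = 0x7

2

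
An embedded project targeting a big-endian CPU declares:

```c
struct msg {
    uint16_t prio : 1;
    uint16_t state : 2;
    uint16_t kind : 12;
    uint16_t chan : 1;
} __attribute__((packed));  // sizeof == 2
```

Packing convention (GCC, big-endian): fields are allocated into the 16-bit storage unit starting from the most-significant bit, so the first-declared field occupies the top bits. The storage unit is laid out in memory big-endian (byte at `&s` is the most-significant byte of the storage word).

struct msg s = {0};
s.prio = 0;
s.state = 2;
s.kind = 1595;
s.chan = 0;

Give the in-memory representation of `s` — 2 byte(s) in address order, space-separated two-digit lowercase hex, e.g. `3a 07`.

prio (1b) val=0 bits=0x0 at bit 15: 0x0000
state (2b) val=2 bits=0x2 at bit 13: 0x4000
kind (12b) val=1595 bits=0x63b at bit 1: 0x4c76
chan (1b) val=0 bits=0x0 at bit 0: 0x4c76
word = 0x4c76 → big-endian bytes:
  [0]=0x4c  [1]=0x76

4c 76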